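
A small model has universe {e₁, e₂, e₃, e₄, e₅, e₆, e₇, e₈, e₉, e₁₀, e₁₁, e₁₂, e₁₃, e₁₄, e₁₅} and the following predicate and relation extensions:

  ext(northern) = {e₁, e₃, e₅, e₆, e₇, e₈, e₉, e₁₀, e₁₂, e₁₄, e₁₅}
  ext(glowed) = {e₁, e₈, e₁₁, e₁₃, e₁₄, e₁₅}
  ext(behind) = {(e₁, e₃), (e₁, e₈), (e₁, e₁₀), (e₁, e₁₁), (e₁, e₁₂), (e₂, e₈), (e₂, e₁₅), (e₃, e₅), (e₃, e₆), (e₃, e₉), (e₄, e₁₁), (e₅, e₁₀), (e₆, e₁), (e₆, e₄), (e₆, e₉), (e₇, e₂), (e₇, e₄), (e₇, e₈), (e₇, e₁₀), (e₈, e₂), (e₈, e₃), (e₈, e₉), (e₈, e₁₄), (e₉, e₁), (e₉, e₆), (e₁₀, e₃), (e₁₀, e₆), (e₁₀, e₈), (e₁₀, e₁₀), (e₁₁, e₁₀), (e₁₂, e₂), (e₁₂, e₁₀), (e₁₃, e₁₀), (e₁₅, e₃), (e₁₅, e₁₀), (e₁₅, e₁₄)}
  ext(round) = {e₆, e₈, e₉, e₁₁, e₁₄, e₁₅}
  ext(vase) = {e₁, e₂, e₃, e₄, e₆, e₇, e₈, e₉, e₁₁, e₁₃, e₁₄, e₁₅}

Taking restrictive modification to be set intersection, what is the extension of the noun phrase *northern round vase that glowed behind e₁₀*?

⟦that glowed⟧ = ⟦glowed⟧ = {e₁, e₈, e₁₁, e₁₃, e₁₄, e₁₅}
⟦behind e₁₀⟧ = {x : ⟨x, e₁₀⟩ ∈ ⟦behind⟧} = {e₁, e₅, e₇, e₁₀, e₁₁, e₁₂, e₁₃, e₁₅}
⟦vase⟧ = {e₁, e₂, e₃, e₄, e₆, e₇, e₈, e₉, e₁₁, e₁₃, e₁₄, e₁₅}
… ∩ ⟦that glowed⟧ = {e₁, e₂, e₃, e₄, e₆, e₇, e₈, e₉, e₁₁, e₁₃, e₁₄, e₁₅} ∩ {e₁, e₈, e₁₁, e₁₃, e₁₄, e₁₅} = {e₁, e₈, e₁₁, e₁₃, e₁₄, e₁₅}
… ∩ ⟦behind e₁₀⟧ = {e₁, e₈, e₁₁, e₁₃, e₁₄, e₁₅} ∩ {e₁, e₅, e₇, e₁₀, e₁₁, e₁₂, e₁₃, e₁₅} = {e₁, e₁₁, e₁₃, e₁₅}
… ∩ ⟦northern⟧ = {e₁, e₁₁, e₁₃, e₁₅} ∩ {e₁, e₃, e₅, e₆, e₇, e₈, e₉, e₁₀, e₁₂, e₁₄, e₁₅} = {e₁, e₁₅}
… ∩ ⟦round⟧ = {e₁, e₁₅} ∩ {e₆, e₈, e₉, e₁₁, e₁₄, e₁₅} = {e₁₅}
So ⟦northern round vase that glowed behind e₁₀⟧ = {e₁₅}.

{e₁₅}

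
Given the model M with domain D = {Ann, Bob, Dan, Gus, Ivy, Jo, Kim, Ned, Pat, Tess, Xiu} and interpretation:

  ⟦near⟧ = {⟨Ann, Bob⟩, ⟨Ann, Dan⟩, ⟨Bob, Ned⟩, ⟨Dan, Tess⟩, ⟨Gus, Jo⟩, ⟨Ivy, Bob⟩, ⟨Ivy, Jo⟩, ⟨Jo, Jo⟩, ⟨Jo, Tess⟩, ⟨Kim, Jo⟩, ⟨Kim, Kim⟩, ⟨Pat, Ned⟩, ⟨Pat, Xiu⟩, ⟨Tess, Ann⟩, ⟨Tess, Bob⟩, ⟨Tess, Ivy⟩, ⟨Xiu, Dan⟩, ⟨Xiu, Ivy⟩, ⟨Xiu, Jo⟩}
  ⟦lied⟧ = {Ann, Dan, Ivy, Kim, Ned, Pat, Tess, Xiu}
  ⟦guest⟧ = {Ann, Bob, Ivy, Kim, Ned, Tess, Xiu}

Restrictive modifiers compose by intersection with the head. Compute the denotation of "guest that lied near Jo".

{Ivy, Kim, Xiu}

⟦that lied⟧ = ⟦lied⟧ = {Ann, Dan, Ivy, Kim, Ned, Pat, Tess, Xiu}
⟦near Jo⟧ = {x : ⟨x, Jo⟩ ∈ ⟦near⟧} = {Gus, Ivy, Jo, Kim, Xiu}
⟦guest⟧ = {Ann, Bob, Ivy, Kim, Ned, Tess, Xiu}
… ∩ ⟦that lied⟧ = {Ann, Bob, Ivy, Kim, Ned, Tess, Xiu} ∩ {Ann, Dan, Ivy, Kim, Ned, Pat, Tess, Xiu} = {Ann, Ivy, Kim, Ned, Tess, Xiu}
… ∩ ⟦near Jo⟧ = {Ann, Ivy, Kim, Ned, Tess, Xiu} ∩ {Gus, Ivy, Jo, Kim, Xiu} = {Ivy, Kim, Xiu}
So ⟦guest that lied near Jo⟧ = {Ivy, Kim, Xiu}.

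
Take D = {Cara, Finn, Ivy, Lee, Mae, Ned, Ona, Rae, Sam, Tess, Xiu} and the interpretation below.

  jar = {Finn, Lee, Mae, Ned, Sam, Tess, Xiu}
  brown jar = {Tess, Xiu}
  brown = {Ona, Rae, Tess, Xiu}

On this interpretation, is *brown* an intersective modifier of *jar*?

yes

⟦brown⟧ ∩ ⟦jar⟧ = {Ona, Rae, Tess, Xiu} ∩ {Finn, Lee, Mae, Ned, Sam, Tess, Xiu} = {Tess, Xiu}
Observed ⟦brown jar⟧ = {Tess, Xiu}.
These coincide, so the modifier is intersective here.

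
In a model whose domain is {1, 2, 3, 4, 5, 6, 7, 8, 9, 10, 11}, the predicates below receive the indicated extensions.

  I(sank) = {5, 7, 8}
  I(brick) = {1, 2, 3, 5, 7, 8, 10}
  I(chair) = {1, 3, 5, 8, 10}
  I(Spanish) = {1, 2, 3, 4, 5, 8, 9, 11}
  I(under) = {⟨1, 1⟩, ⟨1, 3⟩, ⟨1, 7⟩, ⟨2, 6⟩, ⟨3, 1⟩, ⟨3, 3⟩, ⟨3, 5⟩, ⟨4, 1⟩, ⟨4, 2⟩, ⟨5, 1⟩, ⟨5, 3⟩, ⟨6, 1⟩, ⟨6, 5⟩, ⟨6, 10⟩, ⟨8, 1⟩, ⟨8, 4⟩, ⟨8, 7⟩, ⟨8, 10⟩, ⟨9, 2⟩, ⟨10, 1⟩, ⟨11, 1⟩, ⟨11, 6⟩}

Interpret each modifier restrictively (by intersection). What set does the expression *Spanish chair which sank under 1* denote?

{5, 8}

⟦which sank⟧ = ⟦sank⟧ = {5, 7, 8}
⟦under 1⟧ = {x : ⟨x, 1⟩ ∈ ⟦under⟧} = {1, 3, 4, 5, 6, 8, 10, 11}
⟦chair⟧ = {1, 3, 5, 8, 10}
… ∩ ⟦which sank⟧ = {1, 3, 5, 8, 10} ∩ {5, 7, 8} = {5, 8}
… ∩ ⟦under 1⟧ = {5, 8} ∩ {1, 3, 4, 5, 6, 8, 10, 11} = {5, 8}
… ∩ ⟦Spanish⟧ = {5, 8} ∩ {1, 2, 3, 4, 5, 8, 9, 11} = {5, 8}
So ⟦Spanish chair which sank under 1⟧ = {5, 8}.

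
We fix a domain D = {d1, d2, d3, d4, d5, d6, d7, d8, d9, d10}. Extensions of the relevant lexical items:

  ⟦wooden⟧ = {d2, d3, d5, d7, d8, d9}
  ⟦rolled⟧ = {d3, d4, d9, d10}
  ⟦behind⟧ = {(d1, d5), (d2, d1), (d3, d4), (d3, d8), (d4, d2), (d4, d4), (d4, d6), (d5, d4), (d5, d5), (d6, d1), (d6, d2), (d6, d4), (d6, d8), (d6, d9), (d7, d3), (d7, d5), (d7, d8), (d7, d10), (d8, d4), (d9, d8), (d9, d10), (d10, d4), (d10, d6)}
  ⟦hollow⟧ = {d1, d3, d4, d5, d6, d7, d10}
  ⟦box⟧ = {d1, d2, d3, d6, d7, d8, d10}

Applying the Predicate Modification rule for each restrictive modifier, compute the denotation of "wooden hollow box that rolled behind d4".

⟦that rolled⟧ = ⟦rolled⟧ = {d3, d4, d9, d10}
⟦behind d4⟧ = {x : ⟨x, d4⟩ ∈ ⟦behind⟧} = {d3, d4, d5, d6, d8, d10}
⟦box⟧ = {d1, d2, d3, d6, d7, d8, d10}
… ∩ ⟦that rolled⟧ = {d1, d2, d3, d6, d7, d8, d10} ∩ {d3, d4, d9, d10} = {d3, d10}
… ∩ ⟦behind d4⟧ = {d3, d10} ∩ {d3, d4, d5, d6, d8, d10} = {d3, d10}
… ∩ ⟦wooden⟧ = {d3, d10} ∩ {d2, d3, d5, d7, d8, d9} = {d3}
… ∩ ⟦hollow⟧ = {d3} ∩ {d1, d3, d4, d5, d6, d7, d10} = {d3}
So ⟦wooden hollow box that rolled behind d4⟧ = {d3}.

{d3}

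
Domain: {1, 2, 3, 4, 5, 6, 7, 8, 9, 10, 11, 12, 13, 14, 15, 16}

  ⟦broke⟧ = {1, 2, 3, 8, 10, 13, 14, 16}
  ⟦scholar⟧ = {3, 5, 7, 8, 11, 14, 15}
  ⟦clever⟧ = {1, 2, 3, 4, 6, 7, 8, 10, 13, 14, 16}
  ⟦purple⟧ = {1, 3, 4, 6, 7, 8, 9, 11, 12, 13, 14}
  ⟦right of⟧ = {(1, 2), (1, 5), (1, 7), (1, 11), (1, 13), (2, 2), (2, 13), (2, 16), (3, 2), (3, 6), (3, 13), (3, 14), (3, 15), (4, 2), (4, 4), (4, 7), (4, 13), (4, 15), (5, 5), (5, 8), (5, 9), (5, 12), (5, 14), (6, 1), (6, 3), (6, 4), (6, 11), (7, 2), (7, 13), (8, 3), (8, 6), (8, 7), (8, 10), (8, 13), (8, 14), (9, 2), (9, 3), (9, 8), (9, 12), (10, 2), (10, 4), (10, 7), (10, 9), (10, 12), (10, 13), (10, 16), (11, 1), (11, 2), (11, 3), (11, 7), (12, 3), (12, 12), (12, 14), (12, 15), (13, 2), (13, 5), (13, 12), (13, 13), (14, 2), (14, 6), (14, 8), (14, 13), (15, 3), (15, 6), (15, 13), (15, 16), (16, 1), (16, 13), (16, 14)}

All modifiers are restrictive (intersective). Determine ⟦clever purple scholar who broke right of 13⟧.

{3, 8, 14}

⟦who broke⟧ = ⟦broke⟧ = {1, 2, 3, 8, 10, 13, 14, 16}
⟦right of 13⟧ = {x : ⟨x, 13⟩ ∈ ⟦right of⟧} = {1, 2, 3, 4, 7, 8, 10, 13, 14, 15, 16}
⟦scholar⟧ = {3, 5, 7, 8, 11, 14, 15}
… ∩ ⟦who broke⟧ = {3, 5, 7, 8, 11, 14, 15} ∩ {1, 2, 3, 8, 10, 13, 14, 16} = {3, 8, 14}
… ∩ ⟦right of 13⟧ = {3, 8, 14} ∩ {1, 2, 3, 4, 7, 8, 10, 13, 14, 15, 16} = {3, 8, 14}
… ∩ ⟦clever⟧ = {3, 8, 14} ∩ {1, 2, 3, 4, 6, 7, 8, 10, 13, 14, 16} = {3, 8, 14}
… ∩ ⟦purple⟧ = {3, 8, 14} ∩ {1, 3, 4, 6, 7, 8, 9, 11, 12, 13, 14} = {3, 8, 14}
So ⟦clever purple scholar who broke right of 13⟧ = {3, 8, 14}.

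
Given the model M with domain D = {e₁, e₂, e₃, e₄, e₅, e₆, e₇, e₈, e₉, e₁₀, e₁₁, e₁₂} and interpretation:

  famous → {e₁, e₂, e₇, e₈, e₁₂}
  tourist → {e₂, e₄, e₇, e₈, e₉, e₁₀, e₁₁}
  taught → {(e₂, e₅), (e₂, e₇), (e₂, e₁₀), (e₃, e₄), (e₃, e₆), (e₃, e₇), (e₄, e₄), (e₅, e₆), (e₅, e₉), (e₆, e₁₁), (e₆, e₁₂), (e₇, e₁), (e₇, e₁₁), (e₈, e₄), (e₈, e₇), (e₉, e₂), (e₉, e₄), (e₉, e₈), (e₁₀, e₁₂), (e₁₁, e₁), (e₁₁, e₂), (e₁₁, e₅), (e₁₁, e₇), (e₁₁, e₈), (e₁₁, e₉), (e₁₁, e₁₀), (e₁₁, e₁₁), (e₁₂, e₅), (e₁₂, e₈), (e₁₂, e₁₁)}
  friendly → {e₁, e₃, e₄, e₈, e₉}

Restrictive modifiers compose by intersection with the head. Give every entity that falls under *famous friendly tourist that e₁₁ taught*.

⟦that e₁₁ taught⟧ = {x : ⟨e₁₁, x⟩ ∈ ⟦taught⟧} = {e₁, e₂, e₅, e₇, e₈, e₉, e₁₀, e₁₁}
⟦tourist⟧ = {e₂, e₄, e₇, e₈, e₉, e₁₀, e₁₁}
… ∩ ⟦that e₁₁ taught⟧ = {e₂, e₄, e₇, e₈, e₉, e₁₀, e₁₁} ∩ {e₁, e₂, e₅, e₇, e₈, e₉, e₁₀, e₁₁} = {e₂, e₇, e₈, e₉, e₁₀, e₁₁}
… ∩ ⟦famous⟧ = {e₂, e₇, e₈, e₉, e₁₀, e₁₁} ∩ {e₁, e₂, e₇, e₈, e₁₂} = {e₂, e₇, e₈}
… ∩ ⟦friendly⟧ = {e₂, e₇, e₈} ∩ {e₁, e₃, e₄, e₈, e₉} = {e₈}
So ⟦famous friendly tourist that e₁₁ taught⟧ = {e₈}.

{e₈}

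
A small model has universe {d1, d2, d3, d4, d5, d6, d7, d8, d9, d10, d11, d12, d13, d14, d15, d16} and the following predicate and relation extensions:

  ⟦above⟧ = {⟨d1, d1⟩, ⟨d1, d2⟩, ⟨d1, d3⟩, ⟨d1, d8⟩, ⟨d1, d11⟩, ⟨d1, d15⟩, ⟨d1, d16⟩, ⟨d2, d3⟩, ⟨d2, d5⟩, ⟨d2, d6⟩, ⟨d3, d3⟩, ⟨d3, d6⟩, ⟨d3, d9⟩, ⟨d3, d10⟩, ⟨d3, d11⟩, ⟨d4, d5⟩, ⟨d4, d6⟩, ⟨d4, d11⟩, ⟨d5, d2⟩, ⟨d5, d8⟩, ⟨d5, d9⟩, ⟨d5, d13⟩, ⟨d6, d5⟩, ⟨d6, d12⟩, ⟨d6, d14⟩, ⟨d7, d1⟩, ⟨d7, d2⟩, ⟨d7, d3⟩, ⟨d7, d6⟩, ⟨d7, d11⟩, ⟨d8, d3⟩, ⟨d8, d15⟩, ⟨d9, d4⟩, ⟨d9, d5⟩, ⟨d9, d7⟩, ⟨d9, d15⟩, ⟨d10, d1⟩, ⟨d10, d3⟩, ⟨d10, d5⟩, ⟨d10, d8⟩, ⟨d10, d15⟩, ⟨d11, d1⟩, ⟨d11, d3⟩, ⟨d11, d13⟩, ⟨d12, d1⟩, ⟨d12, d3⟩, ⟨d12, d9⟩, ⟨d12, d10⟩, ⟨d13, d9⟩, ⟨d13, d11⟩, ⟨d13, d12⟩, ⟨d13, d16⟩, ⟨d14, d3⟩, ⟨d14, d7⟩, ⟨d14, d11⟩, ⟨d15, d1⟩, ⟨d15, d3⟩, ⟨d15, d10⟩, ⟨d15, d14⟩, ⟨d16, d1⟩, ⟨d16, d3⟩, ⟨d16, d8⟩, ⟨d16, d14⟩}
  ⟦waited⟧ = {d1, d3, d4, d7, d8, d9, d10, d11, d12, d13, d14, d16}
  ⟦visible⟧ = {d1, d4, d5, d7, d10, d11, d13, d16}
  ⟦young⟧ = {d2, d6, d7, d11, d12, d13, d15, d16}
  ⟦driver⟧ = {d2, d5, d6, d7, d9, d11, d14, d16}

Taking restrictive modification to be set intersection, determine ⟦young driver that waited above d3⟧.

⟦that waited⟧ = ⟦waited⟧ = {d1, d3, d4, d7, d8, d9, d10, d11, d12, d13, d14, d16}
⟦above d3⟧ = {x : ⟨x, d3⟩ ∈ ⟦above⟧} = {d1, d2, d3, d7, d8, d10, d11, d12, d14, d15, d16}
⟦driver⟧ = {d2, d5, d6, d7, d9, d11, d14, d16}
… ∩ ⟦that waited⟧ = {d2, d5, d6, d7, d9, d11, d14, d16} ∩ {d1, d3, d4, d7, d8, d9, d10, d11, d12, d13, d14, d16} = {d7, d9, d11, d14, d16}
… ∩ ⟦above d3⟧ = {d7, d9, d11, d14, d16} ∩ {d1, d2, d3, d7, d8, d10, d11, d12, d14, d15, d16} = {d7, d11, d14, d16}
… ∩ ⟦young⟧ = {d7, d11, d14, d16} ∩ {d2, d6, d7, d11, d12, d13, d15, d16} = {d7, d11, d16}
So ⟦young driver that waited above d3⟧ = {d7, d11, d16}.

{d7, d11, d16}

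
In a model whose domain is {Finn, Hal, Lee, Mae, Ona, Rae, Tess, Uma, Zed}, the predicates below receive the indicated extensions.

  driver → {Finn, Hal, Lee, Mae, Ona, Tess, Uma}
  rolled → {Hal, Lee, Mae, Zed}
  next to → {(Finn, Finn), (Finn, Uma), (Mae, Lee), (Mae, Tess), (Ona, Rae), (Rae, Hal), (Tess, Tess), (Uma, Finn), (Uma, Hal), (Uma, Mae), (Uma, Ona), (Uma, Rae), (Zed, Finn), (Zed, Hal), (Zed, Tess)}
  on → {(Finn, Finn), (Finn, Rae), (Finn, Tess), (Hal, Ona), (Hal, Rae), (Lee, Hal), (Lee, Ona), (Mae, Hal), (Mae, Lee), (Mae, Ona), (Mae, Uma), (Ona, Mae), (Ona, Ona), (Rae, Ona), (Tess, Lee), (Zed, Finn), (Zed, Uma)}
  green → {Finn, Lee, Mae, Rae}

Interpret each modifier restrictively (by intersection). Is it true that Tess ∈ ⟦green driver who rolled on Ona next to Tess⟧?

⟦who rolled⟧ = ⟦rolled⟧ = {Hal, Lee, Mae, Zed}
⟦on Ona⟧ = {x : ⟨x, Ona⟩ ∈ ⟦on⟧} = {Hal, Lee, Mae, Ona, Rae}
⟦next to Tess⟧ = {x : ⟨x, Tess⟩ ∈ ⟦next to⟧} = {Mae, Tess, Zed}
⟦driver⟧ = {Finn, Hal, Lee, Mae, Ona, Tess, Uma}
… ∩ ⟦who rolled⟧ = {Finn, Hal, Lee, Mae, Ona, Tess, Uma} ∩ {Hal, Lee, Mae, Zed} = {Hal, Lee, Mae}
… ∩ ⟦on Ona⟧ = {Hal, Lee, Mae} ∩ {Hal, Lee, Mae, Ona, Rae} = {Hal, Lee, Mae}
… ∩ ⟦next to Tess⟧ = {Hal, Lee, Mae} ∩ {Mae, Tess, Zed} = {Mae}
… ∩ ⟦green⟧ = {Mae} ∩ {Finn, Lee, Mae, Rae} = {Mae}
⟦green driver who rolled on Ona next to Tess⟧ = {Mae}; Tess ∉ this set.

no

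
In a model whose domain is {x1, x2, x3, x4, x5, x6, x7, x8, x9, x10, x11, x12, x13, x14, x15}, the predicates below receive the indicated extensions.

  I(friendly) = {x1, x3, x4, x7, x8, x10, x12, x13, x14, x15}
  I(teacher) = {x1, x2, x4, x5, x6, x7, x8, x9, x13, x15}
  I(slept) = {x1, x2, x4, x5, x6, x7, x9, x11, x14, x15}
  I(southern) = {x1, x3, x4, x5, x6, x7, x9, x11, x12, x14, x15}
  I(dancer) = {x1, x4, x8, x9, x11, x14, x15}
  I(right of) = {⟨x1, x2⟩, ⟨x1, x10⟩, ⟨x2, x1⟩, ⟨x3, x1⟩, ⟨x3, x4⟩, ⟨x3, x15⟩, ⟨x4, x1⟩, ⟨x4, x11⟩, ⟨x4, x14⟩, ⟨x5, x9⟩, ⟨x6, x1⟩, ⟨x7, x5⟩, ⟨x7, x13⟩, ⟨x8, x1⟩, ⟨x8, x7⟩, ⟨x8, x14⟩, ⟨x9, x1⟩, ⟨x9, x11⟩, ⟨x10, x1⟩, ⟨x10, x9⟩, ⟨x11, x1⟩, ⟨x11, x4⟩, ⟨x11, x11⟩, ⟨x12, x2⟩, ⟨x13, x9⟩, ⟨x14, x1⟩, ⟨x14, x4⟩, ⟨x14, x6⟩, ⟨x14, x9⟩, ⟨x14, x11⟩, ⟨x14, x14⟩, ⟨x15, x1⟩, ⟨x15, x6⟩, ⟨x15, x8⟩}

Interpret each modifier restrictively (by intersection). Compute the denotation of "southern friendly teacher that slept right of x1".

⟦that slept⟧ = ⟦slept⟧ = {x1, x2, x4, x5, x6, x7, x9, x11, x14, x15}
⟦right of x1⟧ = {x : ⟨x, x1⟩ ∈ ⟦right of⟧} = {x2, x3, x4, x6, x8, x9, x10, x11, x14, x15}
⟦teacher⟧ = {x1, x2, x4, x5, x6, x7, x8, x9, x13, x15}
… ∩ ⟦that slept⟧ = {x1, x2, x4, x5, x6, x7, x8, x9, x13, x15} ∩ {x1, x2, x4, x5, x6, x7, x9, x11, x14, x15} = {x1, x2, x4, x5, x6, x7, x9, x15}
… ∩ ⟦right of x1⟧ = {x1, x2, x4, x5, x6, x7, x9, x15} ∩ {x2, x3, x4, x6, x8, x9, x10, x11, x14, x15} = {x2, x4, x6, x9, x15}
… ∩ ⟦southern⟧ = {x2, x4, x6, x9, x15} ∩ {x1, x3, x4, x5, x6, x7, x9, x11, x12, x14, x15} = {x4, x6, x9, x15}
… ∩ ⟦friendly⟧ = {x4, x6, x9, x15} ∩ {x1, x3, x4, x7, x8, x10, x12, x13, x14, x15} = {x4, x15}
So ⟦southern friendly teacher that slept right of x1⟧ = {x4, x15}.

{x4, x15}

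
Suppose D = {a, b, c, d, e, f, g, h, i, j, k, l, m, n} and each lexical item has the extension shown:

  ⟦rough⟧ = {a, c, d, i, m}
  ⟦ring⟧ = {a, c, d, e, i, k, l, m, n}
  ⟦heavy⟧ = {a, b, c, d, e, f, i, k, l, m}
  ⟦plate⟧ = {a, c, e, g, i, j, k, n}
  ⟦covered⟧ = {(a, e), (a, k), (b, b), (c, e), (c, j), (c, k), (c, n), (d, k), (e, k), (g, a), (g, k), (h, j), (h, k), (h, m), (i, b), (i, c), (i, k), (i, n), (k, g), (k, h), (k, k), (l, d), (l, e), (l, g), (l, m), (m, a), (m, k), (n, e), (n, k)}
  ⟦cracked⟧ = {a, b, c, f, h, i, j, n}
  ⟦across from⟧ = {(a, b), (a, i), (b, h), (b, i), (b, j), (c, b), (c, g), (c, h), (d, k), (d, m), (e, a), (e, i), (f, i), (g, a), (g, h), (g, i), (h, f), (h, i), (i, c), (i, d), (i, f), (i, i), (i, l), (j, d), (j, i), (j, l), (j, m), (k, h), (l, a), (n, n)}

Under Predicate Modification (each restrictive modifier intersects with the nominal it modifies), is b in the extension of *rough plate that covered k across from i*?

no

⟦that covered k⟧ = {x : ⟨x, k⟩ ∈ ⟦covered⟧} = {a, c, d, e, g, h, i, k, m, n}
⟦across from i⟧ = {x : ⟨x, i⟩ ∈ ⟦across from⟧} = {a, b, e, f, g, h, i, j}
⟦plate⟧ = {a, c, e, g, i, j, k, n}
… ∩ ⟦that covered k⟧ = {a, c, e, g, i, j, k, n} ∩ {a, c, d, e, g, h, i, k, m, n} = {a, c, e, g, i, k, n}
… ∩ ⟦across from i⟧ = {a, c, e, g, i, k, n} ∩ {a, b, e, f, g, h, i, j} = {a, e, g, i}
… ∩ ⟦rough⟧ = {a, e, g, i} ∩ {a, c, d, i, m} = {a, i}
⟦rough plate that covered k across from i⟧ = {a, i}; b ∉ this set.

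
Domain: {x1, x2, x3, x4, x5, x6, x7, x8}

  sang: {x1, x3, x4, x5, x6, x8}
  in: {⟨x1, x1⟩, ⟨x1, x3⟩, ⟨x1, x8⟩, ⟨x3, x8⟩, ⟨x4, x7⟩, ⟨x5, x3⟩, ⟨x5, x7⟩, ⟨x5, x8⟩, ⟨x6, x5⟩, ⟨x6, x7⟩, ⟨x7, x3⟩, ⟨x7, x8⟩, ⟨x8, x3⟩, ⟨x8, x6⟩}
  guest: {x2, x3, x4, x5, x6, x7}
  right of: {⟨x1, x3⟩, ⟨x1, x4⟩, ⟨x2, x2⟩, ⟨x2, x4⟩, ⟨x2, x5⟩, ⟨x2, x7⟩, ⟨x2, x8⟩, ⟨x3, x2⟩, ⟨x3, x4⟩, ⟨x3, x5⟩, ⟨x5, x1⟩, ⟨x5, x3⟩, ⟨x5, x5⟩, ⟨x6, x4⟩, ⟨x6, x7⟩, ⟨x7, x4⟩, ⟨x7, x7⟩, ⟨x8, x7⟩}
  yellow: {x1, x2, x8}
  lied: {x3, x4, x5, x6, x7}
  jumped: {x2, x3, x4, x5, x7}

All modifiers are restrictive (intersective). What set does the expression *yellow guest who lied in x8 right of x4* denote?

∅

⟦who lied⟧ = ⟦lied⟧ = {x3, x4, x5, x6, x7}
⟦in x8⟧ = {x : ⟨x, x8⟩ ∈ ⟦in⟧} = {x1, x3, x5, x7}
⟦right of x4⟧ = {x : ⟨x, x4⟩ ∈ ⟦right of⟧} = {x1, x2, x3, x6, x7}
⟦guest⟧ = {x2, x3, x4, x5, x6, x7}
… ∩ ⟦who lied⟧ = {x2, x3, x4, x5, x6, x7} ∩ {x3, x4, x5, x6, x7} = {x3, x4, x5, x6, x7}
… ∩ ⟦in x8⟧ = {x3, x4, x5, x6, x7} ∩ {x1, x3, x5, x7} = {x3, x5, x7}
… ∩ ⟦right of x4⟧ = {x3, x5, x7} ∩ {x1, x2, x3, x6, x7} = {x3, x7}
… ∩ ⟦yellow⟧ = {x3, x7} ∩ {x1, x2, x8} = ∅
So ⟦yellow guest who lied in x8 right of x4⟧ = ∅.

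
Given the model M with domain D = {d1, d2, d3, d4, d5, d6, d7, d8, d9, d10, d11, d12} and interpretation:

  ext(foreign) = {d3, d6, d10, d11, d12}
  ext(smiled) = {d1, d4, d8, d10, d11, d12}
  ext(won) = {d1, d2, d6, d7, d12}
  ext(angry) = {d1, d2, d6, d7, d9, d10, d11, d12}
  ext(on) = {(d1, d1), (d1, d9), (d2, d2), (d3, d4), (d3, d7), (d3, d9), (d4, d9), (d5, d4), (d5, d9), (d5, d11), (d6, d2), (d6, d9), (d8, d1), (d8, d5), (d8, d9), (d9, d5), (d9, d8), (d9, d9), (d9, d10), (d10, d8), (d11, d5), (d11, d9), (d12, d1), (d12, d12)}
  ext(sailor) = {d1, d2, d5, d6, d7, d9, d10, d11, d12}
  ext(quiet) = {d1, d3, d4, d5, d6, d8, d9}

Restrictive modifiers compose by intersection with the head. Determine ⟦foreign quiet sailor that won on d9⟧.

{d6}

⟦that won⟧ = ⟦won⟧ = {d1, d2, d6, d7, d12}
⟦on d9⟧ = {x : ⟨x, d9⟩ ∈ ⟦on⟧} = {d1, d3, d4, d5, d6, d8, d9, d11}
⟦sailor⟧ = {d1, d2, d5, d6, d7, d9, d10, d11, d12}
… ∩ ⟦that won⟧ = {d1, d2, d5, d6, d7, d9, d10, d11, d12} ∩ {d1, d2, d6, d7, d12} = {d1, d2, d6, d7, d12}
… ∩ ⟦on d9⟧ = {d1, d2, d6, d7, d12} ∩ {d1, d3, d4, d5, d6, d8, d9, d11} = {d1, d6}
… ∩ ⟦foreign⟧ = {d1, d6} ∩ {d3, d6, d10, d11, d12} = {d6}
… ∩ ⟦quiet⟧ = {d6} ∩ {d1, d3, d4, d5, d6, d8, d9} = {d6}
So ⟦foreign quiet sailor that won on d9⟧ = {d6}.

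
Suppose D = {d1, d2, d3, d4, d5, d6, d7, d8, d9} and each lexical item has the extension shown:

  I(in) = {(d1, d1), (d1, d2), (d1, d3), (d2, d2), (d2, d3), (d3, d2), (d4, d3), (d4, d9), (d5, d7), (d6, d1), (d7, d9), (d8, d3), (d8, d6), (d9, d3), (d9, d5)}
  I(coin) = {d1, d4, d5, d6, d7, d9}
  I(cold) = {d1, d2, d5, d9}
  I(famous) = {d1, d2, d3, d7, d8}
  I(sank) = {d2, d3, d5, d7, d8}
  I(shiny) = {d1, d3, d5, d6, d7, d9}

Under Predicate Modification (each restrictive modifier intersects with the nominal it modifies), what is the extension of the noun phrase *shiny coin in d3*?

⟦in d3⟧ = {x : ⟨x, d3⟩ ∈ ⟦in⟧} = {d1, d2, d4, d8, d9}
⟦coin⟧ = {d1, d4, d5, d6, d7, d9}
… ∩ ⟦in d3⟧ = {d1, d4, d5, d6, d7, d9} ∩ {d1, d2, d4, d8, d9} = {d1, d4, d9}
… ∩ ⟦shiny⟧ = {d1, d4, d9} ∩ {d1, d3, d5, d6, d7, d9} = {d1, d9}
So ⟦shiny coin in d3⟧ = {d1, d9}.

{d1, d9}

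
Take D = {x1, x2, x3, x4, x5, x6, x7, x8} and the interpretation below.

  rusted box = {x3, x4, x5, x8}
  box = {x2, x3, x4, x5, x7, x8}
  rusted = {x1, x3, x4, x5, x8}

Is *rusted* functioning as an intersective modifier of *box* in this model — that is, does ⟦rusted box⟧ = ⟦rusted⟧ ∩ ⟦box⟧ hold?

yes

⟦rusted⟧ ∩ ⟦box⟧ = {x1, x3, x4, x5, x8} ∩ {x2, x3, x4, x5, x7, x8} = {x3, x4, x5, x8}
Observed ⟦rusted box⟧ = {x3, x4, x5, x8}.
These coincide, so the modifier is intersective here.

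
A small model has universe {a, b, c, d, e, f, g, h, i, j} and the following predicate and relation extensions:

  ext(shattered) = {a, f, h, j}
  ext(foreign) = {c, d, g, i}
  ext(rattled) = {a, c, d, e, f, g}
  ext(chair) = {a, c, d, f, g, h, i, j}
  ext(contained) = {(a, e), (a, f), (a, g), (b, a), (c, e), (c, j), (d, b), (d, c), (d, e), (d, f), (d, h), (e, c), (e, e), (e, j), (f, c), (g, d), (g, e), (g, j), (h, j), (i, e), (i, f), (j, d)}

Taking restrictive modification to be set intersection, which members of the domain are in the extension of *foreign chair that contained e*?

{c, d, g, i}

⟦that contained e⟧ = {x : ⟨x, e⟩ ∈ ⟦contained⟧} = {a, c, d, e, g, i}
⟦chair⟧ = {a, c, d, f, g, h, i, j}
… ∩ ⟦that contained e⟧ = {a, c, d, f, g, h, i, j} ∩ {a, c, d, e, g, i} = {a, c, d, g, i}
… ∩ ⟦foreign⟧ = {a, c, d, g, i} ∩ {c, d, g, i} = {c, d, g, i}
So ⟦foreign chair that contained e⟧ = {c, d, g, i}.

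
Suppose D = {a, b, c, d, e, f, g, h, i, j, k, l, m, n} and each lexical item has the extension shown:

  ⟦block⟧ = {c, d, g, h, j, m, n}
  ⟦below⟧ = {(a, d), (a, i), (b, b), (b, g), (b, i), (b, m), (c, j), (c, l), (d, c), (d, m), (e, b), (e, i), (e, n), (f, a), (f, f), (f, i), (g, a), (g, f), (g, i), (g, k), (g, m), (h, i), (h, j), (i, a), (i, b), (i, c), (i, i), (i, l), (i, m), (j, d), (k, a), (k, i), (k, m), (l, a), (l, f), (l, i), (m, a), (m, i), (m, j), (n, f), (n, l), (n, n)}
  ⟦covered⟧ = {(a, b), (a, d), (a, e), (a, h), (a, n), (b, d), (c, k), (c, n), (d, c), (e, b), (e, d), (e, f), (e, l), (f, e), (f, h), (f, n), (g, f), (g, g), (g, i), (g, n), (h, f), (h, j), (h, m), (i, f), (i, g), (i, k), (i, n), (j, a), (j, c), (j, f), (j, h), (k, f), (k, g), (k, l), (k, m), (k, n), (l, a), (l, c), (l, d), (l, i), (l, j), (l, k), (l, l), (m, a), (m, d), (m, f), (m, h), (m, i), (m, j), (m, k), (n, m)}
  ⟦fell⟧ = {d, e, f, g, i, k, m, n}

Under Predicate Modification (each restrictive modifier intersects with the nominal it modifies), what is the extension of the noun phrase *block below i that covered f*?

⟦below i⟧ = {x : ⟨x, i⟩ ∈ ⟦below⟧} = {a, b, e, f, g, h, i, k, l, m}
⟦that covered f⟧ = {x : ⟨x, f⟩ ∈ ⟦covered⟧} = {e, g, h, i, j, k, m}
⟦block⟧ = {c, d, g, h, j, m, n}
… ∩ ⟦below i⟧ = {c, d, g, h, j, m, n} ∩ {a, b, e, f, g, h, i, k, l, m} = {g, h, m}
… ∩ ⟦that covered f⟧ = {g, h, m} ∩ {e, g, h, i, j, k, m} = {g, h, m}
So ⟦block below i that covered f⟧ = {g, h, m}.

{g, h, m}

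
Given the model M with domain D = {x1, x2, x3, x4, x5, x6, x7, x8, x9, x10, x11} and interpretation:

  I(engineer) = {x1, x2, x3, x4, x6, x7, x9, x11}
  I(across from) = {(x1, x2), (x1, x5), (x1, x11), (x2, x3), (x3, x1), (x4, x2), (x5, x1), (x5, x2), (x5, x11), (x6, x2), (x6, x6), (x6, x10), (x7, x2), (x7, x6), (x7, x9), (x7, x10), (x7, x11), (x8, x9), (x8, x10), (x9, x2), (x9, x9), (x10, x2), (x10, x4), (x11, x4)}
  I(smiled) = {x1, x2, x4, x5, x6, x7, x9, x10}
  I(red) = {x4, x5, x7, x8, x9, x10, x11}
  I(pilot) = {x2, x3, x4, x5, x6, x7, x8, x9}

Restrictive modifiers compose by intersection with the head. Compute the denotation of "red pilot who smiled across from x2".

⟦who smiled⟧ = ⟦smiled⟧ = {x1, x2, x4, x5, x6, x7, x9, x10}
⟦across from x2⟧ = {x : ⟨x, x2⟩ ∈ ⟦across from⟧} = {x1, x4, x5, x6, x7, x9, x10}
⟦pilot⟧ = {x2, x3, x4, x5, x6, x7, x8, x9}
… ∩ ⟦who smiled⟧ = {x2, x3, x4, x5, x6, x7, x8, x9} ∩ {x1, x2, x4, x5, x6, x7, x9, x10} = {x2, x4, x5, x6, x7, x9}
… ∩ ⟦across from x2⟧ = {x2, x4, x5, x6, x7, x9} ∩ {x1, x4, x5, x6, x7, x9, x10} = {x4, x5, x6, x7, x9}
… ∩ ⟦red⟧ = {x4, x5, x6, x7, x9} ∩ {x4, x5, x7, x8, x9, x10, x11} = {x4, x5, x7, x9}
So ⟦red pilot who smiled across from x2⟧ = {x4, x5, x7, x9}.

{x4, x5, x7, x9}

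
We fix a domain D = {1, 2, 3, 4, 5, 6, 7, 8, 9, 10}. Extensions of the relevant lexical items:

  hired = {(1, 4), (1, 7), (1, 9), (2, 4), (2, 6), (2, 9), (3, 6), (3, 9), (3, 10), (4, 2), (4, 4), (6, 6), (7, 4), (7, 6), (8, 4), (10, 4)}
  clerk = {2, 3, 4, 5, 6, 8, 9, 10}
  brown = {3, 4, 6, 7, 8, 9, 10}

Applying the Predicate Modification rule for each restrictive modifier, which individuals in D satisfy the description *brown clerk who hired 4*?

{4, 8, 10}

⟦who hired 4⟧ = {x : ⟨x, 4⟩ ∈ ⟦hired⟧} = {1, 2, 4, 7, 8, 10}
⟦clerk⟧ = {2, 3, 4, 5, 6, 8, 9, 10}
… ∩ ⟦who hired 4⟧ = {2, 3, 4, 5, 6, 8, 9, 10} ∩ {1, 2, 4, 7, 8, 10} = {2, 4, 8, 10}
… ∩ ⟦brown⟧ = {2, 4, 8, 10} ∩ {3, 4, 6, 7, 8, 9, 10} = {4, 8, 10}
So ⟦brown clerk who hired 4⟧ = {4, 8, 10}.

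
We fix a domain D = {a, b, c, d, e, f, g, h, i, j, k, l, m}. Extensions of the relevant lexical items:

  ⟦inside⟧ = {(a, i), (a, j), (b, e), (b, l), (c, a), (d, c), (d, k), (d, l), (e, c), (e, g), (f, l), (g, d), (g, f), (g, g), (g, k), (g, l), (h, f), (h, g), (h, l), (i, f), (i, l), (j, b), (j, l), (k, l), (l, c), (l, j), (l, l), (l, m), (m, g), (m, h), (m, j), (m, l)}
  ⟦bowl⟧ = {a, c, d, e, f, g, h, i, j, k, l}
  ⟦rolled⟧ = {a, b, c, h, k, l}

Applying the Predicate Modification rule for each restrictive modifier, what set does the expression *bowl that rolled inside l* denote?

{h, k, l}

⟦that rolled⟧ = ⟦rolled⟧ = {a, b, c, h, k, l}
⟦inside l⟧ = {x : ⟨x, l⟩ ∈ ⟦inside⟧} = {b, d, f, g, h, i, j, k, l, m}
⟦bowl⟧ = {a, c, d, e, f, g, h, i, j, k, l}
… ∩ ⟦that rolled⟧ = {a, c, d, e, f, g, h, i, j, k, l} ∩ {a, b, c, h, k, l} = {a, c, h, k, l}
… ∩ ⟦inside l⟧ = {a, c, h, k, l} ∩ {b, d, f, g, h, i, j, k, l, m} = {h, k, l}
So ⟦bowl that rolled inside l⟧ = {h, k, l}.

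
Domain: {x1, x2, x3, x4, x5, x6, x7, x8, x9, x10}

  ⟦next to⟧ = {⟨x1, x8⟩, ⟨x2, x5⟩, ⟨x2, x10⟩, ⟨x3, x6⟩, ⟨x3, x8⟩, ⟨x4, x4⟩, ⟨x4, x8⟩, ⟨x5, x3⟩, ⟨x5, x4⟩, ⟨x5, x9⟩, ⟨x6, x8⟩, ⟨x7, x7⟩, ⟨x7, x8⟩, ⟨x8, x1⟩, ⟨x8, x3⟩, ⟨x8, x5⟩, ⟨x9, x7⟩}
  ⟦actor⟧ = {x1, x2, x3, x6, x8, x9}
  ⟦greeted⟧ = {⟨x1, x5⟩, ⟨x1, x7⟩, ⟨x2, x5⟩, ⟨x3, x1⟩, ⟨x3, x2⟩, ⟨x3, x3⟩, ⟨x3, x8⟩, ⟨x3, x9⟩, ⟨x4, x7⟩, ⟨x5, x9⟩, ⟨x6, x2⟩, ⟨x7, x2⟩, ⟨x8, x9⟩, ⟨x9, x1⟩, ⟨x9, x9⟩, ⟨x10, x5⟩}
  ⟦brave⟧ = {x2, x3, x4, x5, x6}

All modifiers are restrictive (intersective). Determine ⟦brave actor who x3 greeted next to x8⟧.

{x3}

⟦who x3 greeted⟧ = {x : ⟨x3, x⟩ ∈ ⟦greeted⟧} = {x1, x2, x3, x8, x9}
⟦next to x8⟧ = {x : ⟨x, x8⟩ ∈ ⟦next to⟧} = {x1, x3, x4, x6, x7}
⟦actor⟧ = {x1, x2, x3, x6, x8, x9}
… ∩ ⟦who x3 greeted⟧ = {x1, x2, x3, x6, x8, x9} ∩ {x1, x2, x3, x8, x9} = {x1, x2, x3, x8, x9}
… ∩ ⟦next to x8⟧ = {x1, x2, x3, x8, x9} ∩ {x1, x3, x4, x6, x7} = {x1, x3}
… ∩ ⟦brave⟧ = {x1, x3} ∩ {x2, x3, x4, x5, x6} = {x3}
So ⟦brave actor who x3 greeted next to x8⟧ = {x3}.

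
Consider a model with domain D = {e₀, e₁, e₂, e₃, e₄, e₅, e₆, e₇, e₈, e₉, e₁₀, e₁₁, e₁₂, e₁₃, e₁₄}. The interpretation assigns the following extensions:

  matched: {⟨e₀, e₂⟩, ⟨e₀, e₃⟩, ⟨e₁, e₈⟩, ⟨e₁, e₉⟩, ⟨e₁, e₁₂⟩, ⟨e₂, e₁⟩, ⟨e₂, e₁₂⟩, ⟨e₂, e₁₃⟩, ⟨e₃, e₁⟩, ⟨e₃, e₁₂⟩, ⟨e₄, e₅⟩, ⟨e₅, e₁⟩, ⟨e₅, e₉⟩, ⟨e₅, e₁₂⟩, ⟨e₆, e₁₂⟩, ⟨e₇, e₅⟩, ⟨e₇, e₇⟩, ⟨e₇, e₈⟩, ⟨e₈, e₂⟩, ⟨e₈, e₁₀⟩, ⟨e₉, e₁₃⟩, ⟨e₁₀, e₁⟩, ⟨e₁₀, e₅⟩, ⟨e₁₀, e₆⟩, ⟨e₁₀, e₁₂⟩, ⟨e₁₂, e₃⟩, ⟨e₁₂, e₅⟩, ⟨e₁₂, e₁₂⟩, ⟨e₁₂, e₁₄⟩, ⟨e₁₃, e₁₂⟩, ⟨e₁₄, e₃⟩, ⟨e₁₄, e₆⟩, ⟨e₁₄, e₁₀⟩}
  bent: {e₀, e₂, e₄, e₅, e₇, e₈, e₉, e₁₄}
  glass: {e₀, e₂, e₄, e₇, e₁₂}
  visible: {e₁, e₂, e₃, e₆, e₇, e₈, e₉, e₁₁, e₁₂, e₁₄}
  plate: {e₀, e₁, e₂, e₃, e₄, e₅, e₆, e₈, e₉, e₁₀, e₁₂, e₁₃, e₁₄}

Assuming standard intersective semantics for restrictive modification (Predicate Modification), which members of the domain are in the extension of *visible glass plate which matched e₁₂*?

{e₂, e₁₂}

⟦which matched e₁₂⟧ = {x : ⟨x, e₁₂⟩ ∈ ⟦matched⟧} = {e₁, e₂, e₃, e₅, e₆, e₁₀, e₁₂, e₁₃}
⟦plate⟧ = {e₀, e₁, e₂, e₃, e₄, e₅, e₆, e₈, e₉, e₁₀, e₁₂, e₁₃, e₁₄}
… ∩ ⟦which matched e₁₂⟧ = {e₀, e₁, e₂, e₃, e₄, e₅, e₆, e₈, e₉, e₁₀, e₁₂, e₁₃, e₁₄} ∩ {e₁, e₂, e₃, e₅, e₆, e₁₀, e₁₂, e₁₃} = {e₁, e₂, e₃, e₅, e₆, e₁₀, e₁₂, e₁₃}
… ∩ ⟦visible⟧ = {e₁, e₂, e₃, e₅, e₆, e₁₀, e₁₂, e₁₃} ∩ {e₁, e₂, e₃, e₆, e₇, e₈, e₉, e₁₁, e₁₂, e₁₄} = {e₁, e₂, e₃, e₆, e₁₂}
… ∩ ⟦glass⟧ = {e₁, e₂, e₃, e₆, e₁₂} ∩ {e₀, e₂, e₄, e₇, e₁₂} = {e₂, e₁₂}
So ⟦visible glass plate which matched e₁₂⟧ = {e₂, e₁₂}.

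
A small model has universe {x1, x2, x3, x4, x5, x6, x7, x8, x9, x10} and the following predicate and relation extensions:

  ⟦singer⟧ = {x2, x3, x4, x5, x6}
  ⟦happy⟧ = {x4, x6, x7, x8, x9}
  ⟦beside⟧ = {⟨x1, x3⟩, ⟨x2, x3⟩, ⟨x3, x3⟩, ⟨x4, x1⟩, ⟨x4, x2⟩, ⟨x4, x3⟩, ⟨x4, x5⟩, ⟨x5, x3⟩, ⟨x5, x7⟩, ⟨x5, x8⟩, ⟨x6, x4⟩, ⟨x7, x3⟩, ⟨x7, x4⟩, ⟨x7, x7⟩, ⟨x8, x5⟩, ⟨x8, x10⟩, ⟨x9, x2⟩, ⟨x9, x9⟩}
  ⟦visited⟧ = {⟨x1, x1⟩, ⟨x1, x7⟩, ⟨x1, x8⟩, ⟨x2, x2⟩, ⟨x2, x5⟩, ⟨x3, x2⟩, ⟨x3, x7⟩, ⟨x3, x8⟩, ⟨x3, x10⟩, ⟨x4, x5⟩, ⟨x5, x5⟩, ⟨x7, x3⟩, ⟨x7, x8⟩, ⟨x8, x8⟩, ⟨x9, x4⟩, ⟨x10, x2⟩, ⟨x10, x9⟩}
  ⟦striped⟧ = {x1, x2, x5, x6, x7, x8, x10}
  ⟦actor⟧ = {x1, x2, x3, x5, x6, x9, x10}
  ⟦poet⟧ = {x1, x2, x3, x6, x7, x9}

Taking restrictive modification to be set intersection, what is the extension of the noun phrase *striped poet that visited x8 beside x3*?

⟦that visited x8⟧ = {x : ⟨x, x8⟩ ∈ ⟦visited⟧} = {x1, x3, x7, x8}
⟦beside x3⟧ = {x : ⟨x, x3⟩ ∈ ⟦beside⟧} = {x1, x2, x3, x4, x5, x7}
⟦poet⟧ = {x1, x2, x3, x6, x7, x9}
… ∩ ⟦that visited x8⟧ = {x1, x2, x3, x6, x7, x9} ∩ {x1, x3, x7, x8} = {x1, x3, x7}
… ∩ ⟦beside x3⟧ = {x1, x3, x7} ∩ {x1, x2, x3, x4, x5, x7} = {x1, x3, x7}
… ∩ ⟦striped⟧ = {x1, x3, x7} ∩ {x1, x2, x5, x6, x7, x8, x10} = {x1, x7}
So ⟦striped poet that visited x8 beside x3⟧ = {x1, x7}.

{x1, x7}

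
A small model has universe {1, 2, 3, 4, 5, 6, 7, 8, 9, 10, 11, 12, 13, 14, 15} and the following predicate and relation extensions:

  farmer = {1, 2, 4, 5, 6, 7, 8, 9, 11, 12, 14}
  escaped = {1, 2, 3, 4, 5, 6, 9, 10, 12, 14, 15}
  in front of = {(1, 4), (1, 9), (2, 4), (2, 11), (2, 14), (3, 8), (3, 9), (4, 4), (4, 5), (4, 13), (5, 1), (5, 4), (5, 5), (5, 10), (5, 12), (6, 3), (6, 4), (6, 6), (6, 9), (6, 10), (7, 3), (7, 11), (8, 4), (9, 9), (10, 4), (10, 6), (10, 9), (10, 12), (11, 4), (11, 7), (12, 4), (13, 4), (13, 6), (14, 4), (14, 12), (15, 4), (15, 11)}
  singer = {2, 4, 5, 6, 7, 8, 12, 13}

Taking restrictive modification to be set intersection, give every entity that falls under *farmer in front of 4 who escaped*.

⟦in front of 4⟧ = {x : ⟨x, 4⟩ ∈ ⟦in front of⟧} = {1, 2, 4, 5, 6, 8, 10, 11, 12, 13, 14, 15}
⟦who escaped⟧ = ⟦escaped⟧ = {1, 2, 3, 4, 5, 6, 9, 10, 12, 14, 15}
⟦farmer⟧ = {1, 2, 4, 5, 6, 7, 8, 9, 11, 12, 14}
… ∩ ⟦in front of 4⟧ = {1, 2, 4, 5, 6, 7, 8, 9, 11, 12, 14} ∩ {1, 2, 4, 5, 6, 8, 10, 11, 12, 13, 14, 15} = {1, 2, 4, 5, 6, 8, 11, 12, 14}
… ∩ ⟦who escaped⟧ = {1, 2, 4, 5, 6, 8, 11, 12, 14} ∩ {1, 2, 3, 4, 5, 6, 9, 10, 12, 14, 15} = {1, 2, 4, 5, 6, 12, 14}
So ⟦farmer in front of 4 who escaped⟧ = {1, 2, 4, 5, 6, 12, 14}.

{1, 2, 4, 5, 6, 12, 14}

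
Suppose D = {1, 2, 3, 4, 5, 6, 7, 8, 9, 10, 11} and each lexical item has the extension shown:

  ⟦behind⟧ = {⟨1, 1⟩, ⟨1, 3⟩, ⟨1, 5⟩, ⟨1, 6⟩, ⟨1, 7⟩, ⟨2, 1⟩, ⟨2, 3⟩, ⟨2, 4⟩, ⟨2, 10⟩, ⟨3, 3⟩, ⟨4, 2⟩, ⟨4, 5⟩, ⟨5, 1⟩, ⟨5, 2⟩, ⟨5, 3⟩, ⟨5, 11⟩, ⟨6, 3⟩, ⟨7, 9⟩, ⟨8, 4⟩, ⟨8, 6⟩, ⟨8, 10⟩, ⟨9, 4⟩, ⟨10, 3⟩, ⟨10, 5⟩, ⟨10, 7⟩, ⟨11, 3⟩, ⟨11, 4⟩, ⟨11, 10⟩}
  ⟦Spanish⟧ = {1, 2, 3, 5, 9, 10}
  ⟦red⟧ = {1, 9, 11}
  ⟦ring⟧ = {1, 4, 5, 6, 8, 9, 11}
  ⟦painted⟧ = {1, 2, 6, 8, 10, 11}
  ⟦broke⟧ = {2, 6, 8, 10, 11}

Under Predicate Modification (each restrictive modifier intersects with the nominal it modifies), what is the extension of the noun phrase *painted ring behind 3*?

⟦behind 3⟧ = {x : ⟨x, 3⟩ ∈ ⟦behind⟧} = {1, 2, 3, 5, 6, 10, 11}
⟦ring⟧ = {1, 4, 5, 6, 8, 9, 11}
… ∩ ⟦behind 3⟧ = {1, 4, 5, 6, 8, 9, 11} ∩ {1, 2, 3, 5, 6, 10, 11} = {1, 5, 6, 11}
… ∩ ⟦painted⟧ = {1, 5, 6, 11} ∩ {1, 2, 6, 8, 10, 11} = {1, 6, 11}
So ⟦painted ring behind 3⟧ = {1, 6, 11}.

{1, 6, 11}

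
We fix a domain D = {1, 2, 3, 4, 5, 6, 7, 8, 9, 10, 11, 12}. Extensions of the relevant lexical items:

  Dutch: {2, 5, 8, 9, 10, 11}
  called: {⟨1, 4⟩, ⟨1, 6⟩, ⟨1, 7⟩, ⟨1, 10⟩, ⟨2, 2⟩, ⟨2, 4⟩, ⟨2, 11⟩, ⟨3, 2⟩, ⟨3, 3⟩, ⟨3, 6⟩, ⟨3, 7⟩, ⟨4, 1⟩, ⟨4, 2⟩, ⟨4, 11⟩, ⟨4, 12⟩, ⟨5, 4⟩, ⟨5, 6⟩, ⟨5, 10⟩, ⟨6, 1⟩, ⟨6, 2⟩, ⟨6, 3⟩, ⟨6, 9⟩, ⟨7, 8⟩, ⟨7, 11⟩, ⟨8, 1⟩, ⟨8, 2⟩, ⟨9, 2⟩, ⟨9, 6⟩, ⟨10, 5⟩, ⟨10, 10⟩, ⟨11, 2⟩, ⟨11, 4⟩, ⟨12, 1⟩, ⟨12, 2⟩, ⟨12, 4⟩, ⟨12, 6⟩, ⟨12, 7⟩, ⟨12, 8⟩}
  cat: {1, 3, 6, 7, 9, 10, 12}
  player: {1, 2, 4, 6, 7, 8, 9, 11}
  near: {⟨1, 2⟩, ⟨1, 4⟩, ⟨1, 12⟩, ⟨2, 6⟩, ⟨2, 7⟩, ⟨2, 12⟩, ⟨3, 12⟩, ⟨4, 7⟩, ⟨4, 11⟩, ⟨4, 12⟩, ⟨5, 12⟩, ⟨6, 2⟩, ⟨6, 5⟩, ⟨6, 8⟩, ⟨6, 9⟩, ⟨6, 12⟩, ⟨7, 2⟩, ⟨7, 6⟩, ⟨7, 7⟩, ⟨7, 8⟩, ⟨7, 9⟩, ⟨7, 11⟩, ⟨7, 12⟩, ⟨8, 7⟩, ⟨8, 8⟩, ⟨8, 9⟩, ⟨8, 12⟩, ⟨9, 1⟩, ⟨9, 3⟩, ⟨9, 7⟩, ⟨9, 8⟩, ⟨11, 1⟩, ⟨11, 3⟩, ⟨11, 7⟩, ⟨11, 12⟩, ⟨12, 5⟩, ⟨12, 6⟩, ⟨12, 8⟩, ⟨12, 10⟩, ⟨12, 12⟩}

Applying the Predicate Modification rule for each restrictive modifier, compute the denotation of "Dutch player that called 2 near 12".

{2, 8, 11}

⟦that called 2⟧ = {x : ⟨x, 2⟩ ∈ ⟦called⟧} = {2, 3, 4, 6, 8, 9, 11, 12}
⟦near 12⟧ = {x : ⟨x, 12⟩ ∈ ⟦near⟧} = {1, 2, 3, 4, 5, 6, 7, 8, 11, 12}
⟦player⟧ = {1, 2, 4, 6, 7, 8, 9, 11}
… ∩ ⟦that called 2⟧ = {1, 2, 4, 6, 7, 8, 9, 11} ∩ {2, 3, 4, 6, 8, 9, 11, 12} = {2, 4, 6, 8, 9, 11}
… ∩ ⟦near 12⟧ = {2, 4, 6, 8, 9, 11} ∩ {1, 2, 3, 4, 5, 6, 7, 8, 11, 12} = {2, 4, 6, 8, 11}
… ∩ ⟦Dutch⟧ = {2, 4, 6, 8, 11} ∩ {2, 5, 8, 9, 10, 11} = {2, 8, 11}
So ⟦Dutch player that called 2 near 12⟧ = {2, 8, 11}.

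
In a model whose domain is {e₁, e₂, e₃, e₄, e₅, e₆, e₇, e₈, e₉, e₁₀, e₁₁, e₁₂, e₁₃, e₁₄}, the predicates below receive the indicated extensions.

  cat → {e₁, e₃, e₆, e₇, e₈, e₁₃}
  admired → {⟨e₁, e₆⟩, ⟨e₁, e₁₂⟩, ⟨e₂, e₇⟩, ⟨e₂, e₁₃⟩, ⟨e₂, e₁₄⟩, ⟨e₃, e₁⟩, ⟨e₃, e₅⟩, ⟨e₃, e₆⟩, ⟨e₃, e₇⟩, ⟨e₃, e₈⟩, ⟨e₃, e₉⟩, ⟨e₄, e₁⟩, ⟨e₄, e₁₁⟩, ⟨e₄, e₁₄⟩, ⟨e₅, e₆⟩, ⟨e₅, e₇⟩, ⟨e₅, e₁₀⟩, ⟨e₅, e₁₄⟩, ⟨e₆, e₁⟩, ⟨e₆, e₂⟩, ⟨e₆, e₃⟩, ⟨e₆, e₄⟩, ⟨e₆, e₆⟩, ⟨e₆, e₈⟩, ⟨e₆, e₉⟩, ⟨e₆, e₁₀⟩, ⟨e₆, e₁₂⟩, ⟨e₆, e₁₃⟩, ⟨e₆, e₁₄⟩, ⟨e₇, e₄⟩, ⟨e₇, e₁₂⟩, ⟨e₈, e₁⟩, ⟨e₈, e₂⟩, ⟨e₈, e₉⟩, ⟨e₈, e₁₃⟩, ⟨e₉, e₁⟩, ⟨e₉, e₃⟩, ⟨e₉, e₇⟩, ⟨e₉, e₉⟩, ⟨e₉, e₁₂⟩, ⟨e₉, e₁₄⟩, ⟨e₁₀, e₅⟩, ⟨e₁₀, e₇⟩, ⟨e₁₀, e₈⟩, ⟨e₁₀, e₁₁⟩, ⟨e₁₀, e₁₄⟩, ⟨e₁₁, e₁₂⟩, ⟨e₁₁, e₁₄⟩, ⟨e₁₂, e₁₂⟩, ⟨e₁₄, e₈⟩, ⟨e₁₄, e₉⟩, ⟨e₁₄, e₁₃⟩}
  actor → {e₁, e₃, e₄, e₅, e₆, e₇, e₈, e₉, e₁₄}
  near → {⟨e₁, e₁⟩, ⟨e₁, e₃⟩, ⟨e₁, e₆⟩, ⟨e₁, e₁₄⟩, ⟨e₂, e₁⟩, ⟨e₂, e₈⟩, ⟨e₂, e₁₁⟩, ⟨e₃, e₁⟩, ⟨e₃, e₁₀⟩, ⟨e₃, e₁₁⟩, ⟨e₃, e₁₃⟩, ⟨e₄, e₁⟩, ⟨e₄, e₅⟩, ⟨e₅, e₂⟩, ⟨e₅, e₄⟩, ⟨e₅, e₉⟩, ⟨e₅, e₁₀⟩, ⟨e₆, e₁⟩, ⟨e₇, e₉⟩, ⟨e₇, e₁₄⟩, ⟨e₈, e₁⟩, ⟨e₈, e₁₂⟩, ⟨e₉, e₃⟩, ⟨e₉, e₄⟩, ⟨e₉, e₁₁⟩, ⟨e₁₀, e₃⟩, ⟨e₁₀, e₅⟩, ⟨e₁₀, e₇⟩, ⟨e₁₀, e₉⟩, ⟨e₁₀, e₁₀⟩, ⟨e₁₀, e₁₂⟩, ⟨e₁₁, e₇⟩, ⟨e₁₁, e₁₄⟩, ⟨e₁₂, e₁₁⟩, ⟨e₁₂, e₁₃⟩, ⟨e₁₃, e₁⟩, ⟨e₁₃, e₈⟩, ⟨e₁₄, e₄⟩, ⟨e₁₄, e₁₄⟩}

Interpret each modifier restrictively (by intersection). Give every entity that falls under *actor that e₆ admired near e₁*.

{e₁, e₃, e₄, e₆, e₈}

⟦that e₆ admired⟧ = {x : ⟨e₆, x⟩ ∈ ⟦admired⟧} = {e₁, e₂, e₃, e₄, e₆, e₈, e₉, e₁₀, e₁₂, e₁₃, e₁₄}
⟦near e₁⟧ = {x : ⟨x, e₁⟩ ∈ ⟦near⟧} = {e₁, e₂, e₃, e₄, e₆, e₈, e₁₃}
⟦actor⟧ = {e₁, e₃, e₄, e₅, e₆, e₇, e₈, e₉, e₁₄}
… ∩ ⟦that e₆ admired⟧ = {e₁, e₃, e₄, e₅, e₆, e₇, e₈, e₉, e₁₄} ∩ {e₁, e₂, e₃, e₄, e₆, e₈, e₉, e₁₀, e₁₂, e₁₃, e₁₄} = {e₁, e₃, e₄, e₆, e₈, e₉, e₁₄}
… ∩ ⟦near e₁⟧ = {e₁, e₃, e₄, e₆, e₈, e₉, e₁₄} ∩ {e₁, e₂, e₃, e₄, e₆, e₈, e₁₃} = {e₁, e₃, e₄, e₆, e₈}
So ⟦actor that e₆ admired near e₁⟧ = {e₁, e₃, e₄, e₆, e₈}.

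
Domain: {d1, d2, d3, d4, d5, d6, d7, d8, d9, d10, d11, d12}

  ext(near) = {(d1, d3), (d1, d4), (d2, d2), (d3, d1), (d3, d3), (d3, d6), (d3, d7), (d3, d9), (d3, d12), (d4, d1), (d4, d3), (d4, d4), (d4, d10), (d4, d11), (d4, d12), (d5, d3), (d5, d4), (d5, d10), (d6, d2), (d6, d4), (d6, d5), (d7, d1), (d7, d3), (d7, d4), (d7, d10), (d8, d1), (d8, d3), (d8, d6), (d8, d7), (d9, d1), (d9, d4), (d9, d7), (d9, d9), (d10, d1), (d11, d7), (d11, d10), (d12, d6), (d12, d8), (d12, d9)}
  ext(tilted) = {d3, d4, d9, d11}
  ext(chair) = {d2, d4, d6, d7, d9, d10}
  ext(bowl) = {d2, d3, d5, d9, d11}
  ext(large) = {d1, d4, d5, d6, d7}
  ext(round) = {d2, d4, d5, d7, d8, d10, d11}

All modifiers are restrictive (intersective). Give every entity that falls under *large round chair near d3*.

⟦near d3⟧ = {x : ⟨x, d3⟩ ∈ ⟦near⟧} = {d1, d3, d4, d5, d7, d8}
⟦chair⟧ = {d2, d4, d6, d7, d9, d10}
… ∩ ⟦near d3⟧ = {d2, d4, d6, d7, d9, d10} ∩ {d1, d3, d4, d5, d7, d8} = {d4, d7}
… ∩ ⟦large⟧ = {d4, d7} ∩ {d1, d4, d5, d6, d7} = {d4, d7}
… ∩ ⟦round⟧ = {d4, d7} ∩ {d2, d4, d5, d7, d8, d10, d11} = {d4, d7}
So ⟦large round chair near d3⟧ = {d4, d7}.

{d4, d7}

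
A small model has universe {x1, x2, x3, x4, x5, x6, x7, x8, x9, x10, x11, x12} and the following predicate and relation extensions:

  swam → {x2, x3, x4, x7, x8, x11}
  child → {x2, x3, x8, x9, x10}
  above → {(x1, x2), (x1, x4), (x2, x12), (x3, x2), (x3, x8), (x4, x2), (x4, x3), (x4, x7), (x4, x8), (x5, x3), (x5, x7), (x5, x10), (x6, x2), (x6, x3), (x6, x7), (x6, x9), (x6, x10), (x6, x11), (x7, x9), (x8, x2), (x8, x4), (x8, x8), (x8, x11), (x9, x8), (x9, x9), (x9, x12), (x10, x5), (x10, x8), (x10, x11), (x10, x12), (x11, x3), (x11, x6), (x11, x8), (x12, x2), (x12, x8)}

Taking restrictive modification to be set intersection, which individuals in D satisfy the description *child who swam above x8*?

⟦who swam⟧ = ⟦swam⟧ = {x2, x3, x4, x7, x8, x11}
⟦above x8⟧ = {x : ⟨x, x8⟩ ∈ ⟦above⟧} = {x3, x4, x8, x9, x10, x11, x12}
⟦child⟧ = {x2, x3, x8, x9, x10}
… ∩ ⟦who swam⟧ = {x2, x3, x8, x9, x10} ∩ {x2, x3, x4, x7, x8, x11} = {x2, x3, x8}
… ∩ ⟦above x8⟧ = {x2, x3, x8} ∩ {x3, x4, x8, x9, x10, x11, x12} = {x3, x8}
So ⟦child who swam above x8⟧ = {x3, x8}.

{x3, x8}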